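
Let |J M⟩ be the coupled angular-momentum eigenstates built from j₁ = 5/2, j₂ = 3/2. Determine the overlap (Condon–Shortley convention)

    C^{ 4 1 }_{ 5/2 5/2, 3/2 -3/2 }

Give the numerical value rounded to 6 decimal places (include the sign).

+√(1/56) = +0.133631

triangle: 0!·5!·3!/9! = 720/362880
(j±m)!: 5!·0!·0!·3!·5!·3! = 518400
prefactor² = (2J+1)·Δ·N² = 64800/7
  k=0: +1/(0!·0!·0!·0!·5!·3!) = 1/720
Σ = 1/720  ⇒  CG² = 64800/7·1/720² = 1/56
CG = +√(1/56) = +0.133631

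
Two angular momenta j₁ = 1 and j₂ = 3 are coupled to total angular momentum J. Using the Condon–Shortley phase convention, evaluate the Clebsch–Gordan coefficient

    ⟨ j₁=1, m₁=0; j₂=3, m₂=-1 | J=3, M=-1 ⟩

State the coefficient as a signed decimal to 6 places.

+0.288675

√[7·1!1!5!/8! · 1!1!2!4!2!4!] = √(48)
  +(−1)^0/∏(0,1,1,2,0,3)! = 1/12  (running 1/12)
  +(−1)^1/∏(1,0,0,1,1,4)! = -1/24  (running 1/24)
⟨..|..⟩ = √(48)·(1/24) = +0.288675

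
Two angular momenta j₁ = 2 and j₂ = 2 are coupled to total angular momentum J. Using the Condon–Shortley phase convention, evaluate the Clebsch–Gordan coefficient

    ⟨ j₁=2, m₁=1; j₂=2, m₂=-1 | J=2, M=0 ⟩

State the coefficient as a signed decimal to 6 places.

triangle: 2!*2!*2!/7! = 8/5040
(j±m)!: 3!*1!*1!*3!*2!*2! = 144
prefactor² = (2J+1)*Δ*N² = 8/7
  k=0: +1/(0!*2!*1!*1!*1!*1!) = 1/2
  k=1: −1/(1!*1!*0!*0!*2!*2!) = -1/4
Σ = 1/4  ⇒  CG² = 8/7*1/4² = 1/14
CG = +√(1/14) = +0.267261

+√(1/14) ≈ +0.267261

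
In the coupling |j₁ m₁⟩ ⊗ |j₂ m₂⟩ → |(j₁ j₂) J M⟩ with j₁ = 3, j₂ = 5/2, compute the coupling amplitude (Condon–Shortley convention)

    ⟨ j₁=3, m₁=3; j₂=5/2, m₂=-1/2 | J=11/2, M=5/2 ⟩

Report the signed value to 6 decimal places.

+0.246183  (= +√(2/33))

j₁+j₂−J=0  J+j₁−j₂=6  J−j₁+j₂=5  j₁+j₂+J+1=12
(j₁±m₁, j₂±m₂, J±M) = (6,0,2,3,8,3)
P² = 49766400/11
sum k=0..0:
  [0] +1/8640 = 1/8640
S = 1/8640
C² = P²·S² = 2/33 ; C = +0.246183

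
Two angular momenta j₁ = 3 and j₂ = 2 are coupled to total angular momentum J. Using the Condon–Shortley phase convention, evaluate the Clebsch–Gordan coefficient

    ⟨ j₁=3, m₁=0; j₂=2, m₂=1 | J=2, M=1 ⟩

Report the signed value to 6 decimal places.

+√(2/7) ≈ +0.534522

j₁+j₂−J=3  J+j₁−j₂=3  J−j₁+j₂=1  j₁+j₂+J+1=8
(j₁±m₁, j₂±m₂, J±M) = (3,3,3,1,3,1)
P² = 81/14
sum k=2..3:
  [2] +1/4 = 1/4
  [3] −1/36 = -1/36
S = 2/9
C² = P²·S² = 2/7 ; C = +0.534522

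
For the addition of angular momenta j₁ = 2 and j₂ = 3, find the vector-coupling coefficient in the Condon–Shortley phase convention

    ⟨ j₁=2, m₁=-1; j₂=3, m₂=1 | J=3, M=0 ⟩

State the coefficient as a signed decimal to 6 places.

j₁+j₂−J=2  J+j₁−j₂=2  J−j₁+j₂=4  j₁+j₂+J+1=9
(j₁±m₁, j₂±m₂, J±M) = (1,3,4,2,3,3)
P² = 96/5
sum k=1..2:
  [1] −1/12 = -1/12
  [2] +1/8 = 1/8
S = 1/24
C² = P²·S² = 1/30 ; C = +0.182574

+√(1/30) = +0.182574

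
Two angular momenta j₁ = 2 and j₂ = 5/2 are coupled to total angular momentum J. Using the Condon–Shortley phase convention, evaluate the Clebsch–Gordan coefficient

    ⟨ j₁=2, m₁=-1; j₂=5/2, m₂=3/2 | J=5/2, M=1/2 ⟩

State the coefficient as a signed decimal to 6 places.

+0.414039  (= +√(6/35))

triangle: 2!*2!*3!/8! = 24/40320
(j±m)!: 1!*3!*4!*1!*3!*2! = 1728
prefactor² = (2J+1)*Δ*N² = 216/35
  k=1: −1/(1!*1!*2!*3!*0!*0!) = -1/12
  k=2: +1/(2!*0!*1!*2!*1!*1!) = 1/4
Σ = 1/6  ⇒  CG² = 216/35*1/6² = 6/35
CG = +√(6/35) = +0.414039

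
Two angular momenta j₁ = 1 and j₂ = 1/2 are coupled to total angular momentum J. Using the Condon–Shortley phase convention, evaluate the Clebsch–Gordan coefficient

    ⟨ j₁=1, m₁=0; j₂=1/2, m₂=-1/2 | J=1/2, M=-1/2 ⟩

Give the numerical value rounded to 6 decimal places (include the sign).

+√(1/3) = +0.577350

√[2·1!1!0!/3! · 1!1!0!1!0!1!] = √(1/3)
  +(−1)^0/∏(0,1,1,0,0,0)! = 1  (running 1)
⟨..|..⟩ = √(1/3)·(1) = +0.577350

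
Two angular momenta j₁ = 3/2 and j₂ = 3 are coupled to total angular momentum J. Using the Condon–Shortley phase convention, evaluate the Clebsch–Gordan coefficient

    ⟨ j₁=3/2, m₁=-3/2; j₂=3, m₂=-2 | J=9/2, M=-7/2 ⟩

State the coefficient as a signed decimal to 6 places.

triangle: 0!×3!×6!/10! = 4320/3628800
(j±m)!: 0!×3!×1!×5!×1!×8! = 29030400
prefactor² = (2J+1)×Δ×N² = 345600
  k=0: +1/(0!×0!×3!×1!×0!×5!) = 1/720
Σ = 1/720  ⇒  CG² = 345600×1/720² = 2/3
CG = +√(2/3) = +0.816497

+√(2/3) ≈ +0.816497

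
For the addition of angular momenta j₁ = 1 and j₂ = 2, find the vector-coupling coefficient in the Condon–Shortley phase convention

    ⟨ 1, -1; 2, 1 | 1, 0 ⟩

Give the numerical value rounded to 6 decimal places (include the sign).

√[3·2!0!2!/5! · 0!2!3!1!1!1!] = √(6/5)
  +(−1)^2/∏(2,0,0,1,0,1)! = 1/2  (running 1/2)
⟨..|..⟩ = √(6/5)·(1/2) = +0.547723

+0.547723  (= +√(3/10))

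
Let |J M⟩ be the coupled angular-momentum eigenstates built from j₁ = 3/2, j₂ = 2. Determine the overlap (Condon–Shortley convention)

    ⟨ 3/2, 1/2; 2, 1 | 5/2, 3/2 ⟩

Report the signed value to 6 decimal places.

-0.169031  (= −√(1/35))

√[6·1!2!3!/7! · 2!1!3!1!4!1!] = √(144/35)
  +(−1)^0/∏(0,1,1,3,1,0)! = 1/6  (running 1/6)
  +(−1)^1/∏(1,0,0,2,2,1)! = -1/4  (running -1/12)
⟨..|..⟩ = √(144/35)·(-1/12) = -0.169031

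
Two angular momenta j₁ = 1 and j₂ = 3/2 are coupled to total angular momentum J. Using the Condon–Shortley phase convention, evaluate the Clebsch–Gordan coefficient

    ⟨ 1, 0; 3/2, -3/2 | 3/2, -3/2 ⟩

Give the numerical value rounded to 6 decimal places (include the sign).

+0.774597

√[4·1!1!2!/5! · 1!1!0!3!0!3!] = √(12/5)
  +(−1)^0/∏(0,1,1,0,0,2)! = 1/2  (running 1/2)
⟨..|..⟩ = √(12/5)·(1/2) = +0.774597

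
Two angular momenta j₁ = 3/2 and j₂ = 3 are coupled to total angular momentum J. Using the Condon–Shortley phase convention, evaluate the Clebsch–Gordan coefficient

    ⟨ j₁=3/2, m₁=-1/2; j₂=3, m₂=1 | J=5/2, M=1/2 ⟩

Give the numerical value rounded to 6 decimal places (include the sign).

-0.119523  (= −√(1/70))

triangle: 2!·1!·4!/8! = 48/40320
(j±m)!: 1!·2!·4!·2!·3!·2! = 1152
prefactor² = (2J+1)·Δ·N² = 288/35
  k=1: −1/(1!·1!·1!·3!·0!·1!) = -1/6
  k=2: +1/(2!·0!·0!·2!·1!·2!) = 1/8
Σ = -1/24  ⇒  CG² = 288/35·(-1/24)² = 1/70
CG = −√(1/70) = -0.119523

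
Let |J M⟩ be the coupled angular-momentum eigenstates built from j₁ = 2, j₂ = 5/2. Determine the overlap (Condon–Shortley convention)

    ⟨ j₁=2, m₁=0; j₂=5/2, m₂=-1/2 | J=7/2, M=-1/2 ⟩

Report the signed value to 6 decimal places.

√[8·1!3!4!/9! · 2!2!2!3!3!4!] = √(768/35)
  +(−1)^0/∏(0,1,2,2,1,2)! = 1/8  (running 1/8)
  +(−1)^1/∏(1,0,1,1,2,3)! = -1/12  (running 1/24)
⟨..|..⟩ = √(768/35)·(1/24) = +0.195180

+√(4/105) = +0.195180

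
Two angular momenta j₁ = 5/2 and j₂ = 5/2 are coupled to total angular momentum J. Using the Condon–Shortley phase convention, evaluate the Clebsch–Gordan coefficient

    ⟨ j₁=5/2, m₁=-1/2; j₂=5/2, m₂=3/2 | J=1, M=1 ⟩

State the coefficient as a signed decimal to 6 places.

-0.478091  (= −√(8/35))

j₁+j₂−J=4  J+j₁−j₂=1  J−j₁+j₂=1  j₁+j₂+J+1=7
(j₁±m₁, j₂±m₂, J±M) = (2,3,4,1,2,0)
P² = 288/35
sum k=3..3:
  [3] −1/6 = -1/6
S = -1/6
C² = P²·S² = 8/35 ; C = -0.478091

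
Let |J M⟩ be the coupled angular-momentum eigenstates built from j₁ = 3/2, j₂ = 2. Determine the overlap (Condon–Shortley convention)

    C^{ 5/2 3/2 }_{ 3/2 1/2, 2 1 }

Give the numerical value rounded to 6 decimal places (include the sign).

triangle: 1!*2!*3!/7! = 12/5040
(j±m)!: 2!*1!*3!*1!*4!*1! = 288
prefactor² = (2J+1)*Δ*N² = 144/35
  k=0: +1/(0!*1!*1!*3!*1!*0!) = 1/6
  k=1: −1/(1!*0!*0!*2!*2!*1!) = -1/4
Σ = -1/12  ⇒  CG² = 144/35*(-1/12)² = 1/35
CG = −√(1/35) = -0.169031

-0.169031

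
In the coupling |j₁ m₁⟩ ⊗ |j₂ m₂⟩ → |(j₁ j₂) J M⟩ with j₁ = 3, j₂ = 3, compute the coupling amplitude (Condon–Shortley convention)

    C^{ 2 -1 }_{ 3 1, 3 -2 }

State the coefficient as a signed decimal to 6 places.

-0.422577

j₁+j₂−J=4  J+j₁−j₂=2  J−j₁+j₂=2  j₁+j₂+J+1=9
(j₁±m₁, j₂±m₂, J±M) = (4,2,1,5,1,3)
P² = 320/7
sum k=0..1:
  [0] +1/48 = 1/48
  [1] −1/12 = -1/12
S = -1/16
C² = P²·S² = 5/28 ; C = -0.422577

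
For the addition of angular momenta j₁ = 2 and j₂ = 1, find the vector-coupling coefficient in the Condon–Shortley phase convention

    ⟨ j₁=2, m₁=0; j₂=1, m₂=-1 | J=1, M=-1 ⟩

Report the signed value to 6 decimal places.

j₁+j₂−J=2  J+j₁−j₂=2  J−j₁+j₂=0  j₁+j₂+J+1=5
(j₁±m₁, j₂±m₂, J±M) = (2,2,0,2,0,2)
P² = 8/5
sum k=0..0:
  [0] +1/4 = 1/4
S = 1/4
C² = P²·S² = 1/10 ; C = +0.316228

+0.316228  (= +√(1/10))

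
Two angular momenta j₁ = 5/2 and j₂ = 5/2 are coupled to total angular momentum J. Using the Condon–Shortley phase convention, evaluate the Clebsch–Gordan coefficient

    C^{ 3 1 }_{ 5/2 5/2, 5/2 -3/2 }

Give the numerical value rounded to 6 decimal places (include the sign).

+√(1/3) = +0.577350

j₁+j₂−J=2  J+j₁−j₂=3  J−j₁+j₂=3  j₁+j₂+J+1=9
(j₁±m₁, j₂±m₂, J±M) = (5,0,1,4,4,2)
P² = 192
sum k=0..0:
  [0] +1/24 = 1/24
S = 1/24
C² = P²·S² = 1/3 ; C = +0.577350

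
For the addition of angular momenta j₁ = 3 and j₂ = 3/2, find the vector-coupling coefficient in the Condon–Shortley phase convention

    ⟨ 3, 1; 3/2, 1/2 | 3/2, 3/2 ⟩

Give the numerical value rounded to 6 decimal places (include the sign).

j₁+j₂−J=3  J+j₁−j₂=3  J−j₁+j₂=0  j₁+j₂+J+1=7
(j₁±m₁, j₂±m₂, J±M) = (4,2,2,1,3,0)
P² = 576/35
sum k=2..2:
  [2] +1/12 = 1/12
S = 1/12
C² = P²·S² = 4/35 ; C = +0.338062

+0.338062  (= +√(4/35))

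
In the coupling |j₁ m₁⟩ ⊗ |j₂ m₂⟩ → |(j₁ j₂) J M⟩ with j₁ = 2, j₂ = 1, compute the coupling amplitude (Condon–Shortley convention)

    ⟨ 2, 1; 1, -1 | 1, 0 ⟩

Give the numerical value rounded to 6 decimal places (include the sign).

+0.547723  (= +√(3/10))

triangle: 2!*2!*0!/5! = 4/120
(j±m)!: 3!*1!*0!*2!*1!*1! = 12
prefactor² = (2J+1)*Δ*N² = 6/5
  k=0: +1/(0!*2!*1!*0!*1!*0!) = 1/2
Σ = 1/2  ⇒  CG² = 6/5*1/2² = 3/10
CG = +√(3/10) = +0.547723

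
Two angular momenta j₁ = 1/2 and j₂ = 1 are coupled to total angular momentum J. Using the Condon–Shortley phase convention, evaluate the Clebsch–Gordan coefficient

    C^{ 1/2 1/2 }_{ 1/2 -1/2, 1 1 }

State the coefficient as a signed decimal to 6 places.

√[2·1!0!1!/3! · 0!1!2!0!1!0!] = √(2/3)
  +(−1)^1/∏(1,0,0,1,0,0)! = -1  (running -1)
⟨..|..⟩ = √(2/3)·(-1) = -0.816497

-0.816497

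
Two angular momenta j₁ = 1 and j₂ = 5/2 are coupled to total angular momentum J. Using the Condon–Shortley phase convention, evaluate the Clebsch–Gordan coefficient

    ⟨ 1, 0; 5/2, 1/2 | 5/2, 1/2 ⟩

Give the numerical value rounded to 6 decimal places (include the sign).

j₁+j₂−J=1  J+j₁−j₂=1  J−j₁+j₂=4  j₁+j₂+J+1=7
(j₁±m₁, j₂±m₂, J±M) = (1,1,3,2,3,2)
P² = 144/35
sum k=0..1:
  [0] +1/6 = 1/6
  [1] −1/4 = -1/4
S = -1/12
C² = P²·S² = 1/35 ; C = -0.169031

−√(1/35) = -0.169031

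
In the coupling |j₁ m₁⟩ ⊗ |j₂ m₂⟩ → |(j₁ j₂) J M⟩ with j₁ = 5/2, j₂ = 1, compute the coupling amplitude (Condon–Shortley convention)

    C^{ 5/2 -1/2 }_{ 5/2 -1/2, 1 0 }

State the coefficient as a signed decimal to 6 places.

−√(1/35) = -0.169031

√[6·1!4!1!/7! · 2!3!1!1!2!3!] = √(144/35)
  +(−1)^0/∏(0,1,3,1,1,0)! = 1/6  (running 1/6)
  +(−1)^1/∏(1,0,2,0,2,1)! = -1/4  (running -1/12)
⟨..|..⟩ = √(144/35)·(-1/12) = -0.169031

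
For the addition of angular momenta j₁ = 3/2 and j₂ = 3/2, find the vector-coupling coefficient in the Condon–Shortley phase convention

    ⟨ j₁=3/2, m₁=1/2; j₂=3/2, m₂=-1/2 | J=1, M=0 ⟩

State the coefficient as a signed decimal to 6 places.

j₁+j₂−J=2  J+j₁−j₂=1  J−j₁+j₂=1  j₁+j₂+J+1=5
(j₁±m₁, j₂±m₂, J±M) = (2,1,1,2,1,1)
P² = 1/5
sum k=0..1:
  [0] +1/2 = 1/2
  [1] −1/1 = -1
S = -1/2
C² = P²·S² = 1/20 ; C = -0.223607

-0.223607  (= −√(1/20))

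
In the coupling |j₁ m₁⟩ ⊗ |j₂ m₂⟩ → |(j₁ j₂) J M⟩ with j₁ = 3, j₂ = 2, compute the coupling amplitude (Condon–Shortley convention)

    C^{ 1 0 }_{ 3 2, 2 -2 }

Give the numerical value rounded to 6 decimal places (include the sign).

triangle: 4!×2!×0!/7! = 48/5040
(j±m)!: 5!×1!×0!×4!×1!×1! = 2880
prefactor² = (2J+1)×Δ×N² = 576/7
  k=0: +1/(0!×4!×1!×0!×1!×0!) = 1/24
Σ = 1/24  ⇒  CG² = 576/7×1/24² = 1/7
CG = +√(1/7) = +0.377964

+√(1/7) = +0.377964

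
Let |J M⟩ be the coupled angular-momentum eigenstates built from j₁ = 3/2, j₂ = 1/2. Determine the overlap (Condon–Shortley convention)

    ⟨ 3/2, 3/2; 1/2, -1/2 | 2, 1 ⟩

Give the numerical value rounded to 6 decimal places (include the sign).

j₁+j₂−J=0  J+j₁−j₂=3  J−j₁+j₂=1  j₁+j₂+J+1=5
(j₁±m₁, j₂±m₂, J±M) = (3,0,0,1,3,1)
P² = 9
sum k=0..0:
  [0] +1/6 = 1/6
S = 1/6
C² = P²·S² = 1/4 ; C = +0.500000

+√(1/4) ≈ +0.500000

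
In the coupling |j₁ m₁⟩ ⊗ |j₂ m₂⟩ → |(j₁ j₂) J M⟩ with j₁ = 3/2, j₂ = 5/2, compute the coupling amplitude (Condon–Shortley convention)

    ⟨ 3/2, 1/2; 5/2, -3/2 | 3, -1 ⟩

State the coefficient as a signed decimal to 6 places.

√[7·1!2!4!/8! · 2!1!1!4!2!4!] = √(96/5)
  +(−1)^0/∏(0,1,1,1,1,3)! = 1/6  (running 1/6)
  +(−1)^1/∏(1,0,0,0,2,4)! = -1/48  (running 7/48)
⟨..|..⟩ = √(96/5)·(7/48) = +0.639010

+0.639010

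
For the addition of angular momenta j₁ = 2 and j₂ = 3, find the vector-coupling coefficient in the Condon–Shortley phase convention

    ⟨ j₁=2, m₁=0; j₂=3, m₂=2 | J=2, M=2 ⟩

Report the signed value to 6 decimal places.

triangle: 3!×1!×3!/8! = 36/40320
(j±m)!: 2!×2!×5!×1!×4!×0! = 11520
prefactor² = (2J+1)×Δ×N² = 360/7
  k=2: +1/(2!×1!×0!×3!×1!×0!) = 1/12
Σ = 1/12  ⇒  CG² = 360/7×1/12² = 5/14
CG = +√(5/14) = +0.597614

+0.597614  (= +√(5/14))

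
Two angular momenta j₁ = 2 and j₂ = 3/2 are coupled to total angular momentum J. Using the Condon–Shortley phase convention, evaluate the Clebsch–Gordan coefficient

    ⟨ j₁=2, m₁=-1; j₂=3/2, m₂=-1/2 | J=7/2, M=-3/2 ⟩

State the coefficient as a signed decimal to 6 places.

√[8·0!4!3!/8! · 1!3!1!2!2!5!] = √(576/7)
  +(−1)^0/∏(0,0,3,1,1,2)! = 1/12  (running 1/12)
⟨..|..⟩ = √(576/7)·(1/12) = +0.755929

+√(4/7) = +0.755929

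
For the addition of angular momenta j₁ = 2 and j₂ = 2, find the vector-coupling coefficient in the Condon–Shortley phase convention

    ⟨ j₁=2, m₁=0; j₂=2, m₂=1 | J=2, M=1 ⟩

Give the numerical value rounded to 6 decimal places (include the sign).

-0.267261  (= −√(1/14))

triangle: 2!·2!·2!/7! = 8/5040
(j±m)!: 2!·2!·3!·1!·3!·1! = 144
prefactor² = (2J+1)·Δ·N² = 8/7
  k=1: −1/(1!·1!·1!·2!·1!·0!) = -1/2
  k=2: +1/(2!·0!·0!·1!·2!·1!) = 1/4
Σ = -1/4  ⇒  CG² = 8/7·(-1/4)² = 1/14
CG = −√(1/14) = -0.267261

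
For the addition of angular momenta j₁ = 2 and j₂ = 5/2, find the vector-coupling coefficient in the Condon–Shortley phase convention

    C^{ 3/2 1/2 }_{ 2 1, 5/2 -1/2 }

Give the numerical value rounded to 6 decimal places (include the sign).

j₁+j₂−J=3  J+j₁−j₂=1  J−j₁+j₂=2  j₁+j₂+J+1=7
(j₁±m₁, j₂±m₂, J±M) = (3,1,2,3,2,1)
P² = 48/35
sum k=0..1:
  [0] +1/12 = 1/12
  [1] −1/2 = -1/2
S = -5/12
C² = P²·S² = 5/21 ; C = -0.487950

−√(5/21) ≈ -0.487950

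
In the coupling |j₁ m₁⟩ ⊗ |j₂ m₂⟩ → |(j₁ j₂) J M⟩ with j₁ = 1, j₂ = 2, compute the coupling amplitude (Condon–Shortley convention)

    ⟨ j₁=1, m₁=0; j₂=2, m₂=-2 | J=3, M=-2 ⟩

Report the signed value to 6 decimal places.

triangle: 0!*2!*4!/7! = 48/5040
(j±m)!: 1!*1!*0!*4!*1!*5! = 2880
prefactor² = (2J+1)*Δ*N² = 192
  k=0: +1/(0!*0!*1!*0!*1!*4!) = 1/24
Σ = 1/24  ⇒  CG² = 192*1/24² = 1/3
CG = +√(1/3) = +0.577350

+0.577350  (= +√(1/3))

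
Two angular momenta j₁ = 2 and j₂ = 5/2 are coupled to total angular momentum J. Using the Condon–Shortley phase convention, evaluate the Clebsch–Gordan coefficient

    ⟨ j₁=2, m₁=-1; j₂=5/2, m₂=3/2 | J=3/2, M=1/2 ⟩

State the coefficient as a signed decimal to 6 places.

j₁+j₂−J=3  J+j₁−j₂=1  J−j₁+j₂=2  j₁+j₂+J+1=7
(j₁±m₁, j₂±m₂, J±M) = (1,3,4,1,2,1)
P² = 96/35
sum k=2..3:
  [2] +1/4 = 1/4
  [3] −1/6 = -1/6
S = 1/12
C² = P²·S² = 2/105 ; C = +0.138013

+√(2/105) ≈ +0.138013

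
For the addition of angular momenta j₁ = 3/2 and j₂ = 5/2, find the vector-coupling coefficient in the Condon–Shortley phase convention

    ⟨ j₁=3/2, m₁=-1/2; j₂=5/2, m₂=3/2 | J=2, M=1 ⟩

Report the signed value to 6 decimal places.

triangle: 2!·1!·3!/7! = 12/5040
(j±m)!: 1!·2!·4!·1!·3!·1! = 288
prefactor² = (2J+1)·Δ·N² = 24/7
  k=1: −1/(1!·1!·1!·3!·0!·0!) = -1/6
  k=2: +1/(2!·0!·0!·2!·1!·1!) = 1/4
Σ = 1/12  ⇒  CG² = 24/7·1/12² = 1/42
CG = +√(1/42) = +0.154303

+√(1/42) ≈ +0.154303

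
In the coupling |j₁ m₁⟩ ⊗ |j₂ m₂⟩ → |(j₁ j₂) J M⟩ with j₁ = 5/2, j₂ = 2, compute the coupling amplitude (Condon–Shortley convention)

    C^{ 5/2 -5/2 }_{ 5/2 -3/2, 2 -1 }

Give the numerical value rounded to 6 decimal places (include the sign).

j₁+j₂−J=2  J+j₁−j₂=3  J−j₁+j₂=2  j₁+j₂+J+1=8
(j₁±m₁, j₂±m₂, J±M) = (1,4,1,3,0,5)
P² = 432/7
sum k=1..1:
  [1] −1/12 = -1/12
S = -1/12
C² = P²·S² = 3/7 ; C = -0.654654

-0.654654  (= −√(3/7))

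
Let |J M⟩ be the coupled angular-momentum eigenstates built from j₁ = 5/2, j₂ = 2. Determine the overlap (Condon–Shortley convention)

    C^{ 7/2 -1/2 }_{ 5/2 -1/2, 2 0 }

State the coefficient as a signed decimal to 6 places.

−√(4/105) ≈ -0.195180

√[8·1!4!3!/9! · 2!3!2!2!3!4!] = √(768/35)
  +(−1)^0/∏(0,1,3,2,1,1)! = 1/12  (running 1/12)
  +(−1)^1/∏(1,0,2,1,2,2)! = -1/8  (running -1/24)
⟨..|..⟩ = √(768/35)·(-1/24) = -0.195180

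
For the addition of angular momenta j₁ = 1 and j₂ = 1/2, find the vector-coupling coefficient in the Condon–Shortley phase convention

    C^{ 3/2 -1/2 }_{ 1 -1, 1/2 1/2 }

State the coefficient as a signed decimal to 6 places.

j₁+j₂−J=0  J+j₁−j₂=2  J−j₁+j₂=1  j₁+j₂+J+1=4
(j₁±m₁, j₂±m₂, J±M) = (0,2,1,0,1,2)
P² = 4/3
sum k=0..0:
  [0] +1/2 = 1/2
S = 1/2
C² = P²·S² = 1/3 ; C = +0.577350

+0.577350  (= +√(1/3))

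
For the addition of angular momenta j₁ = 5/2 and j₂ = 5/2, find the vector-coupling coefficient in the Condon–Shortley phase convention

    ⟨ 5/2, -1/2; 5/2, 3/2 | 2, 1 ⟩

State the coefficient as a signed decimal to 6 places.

+√(1/7) ≈ +0.377964

j₁+j₂−J=3  J+j₁−j₂=2  J−j₁+j₂=2  j₁+j₂+J+1=8
(j₁±m₁, j₂±m₂, J±M) = (2,3,4,1,3,1)
P² = 36/7
sum k=2..3:
  [2] +1/4 = 1/4
  [3] −1/12 = -1/12
S = 1/6
C² = P²·S² = 1/7 ; C = +0.377964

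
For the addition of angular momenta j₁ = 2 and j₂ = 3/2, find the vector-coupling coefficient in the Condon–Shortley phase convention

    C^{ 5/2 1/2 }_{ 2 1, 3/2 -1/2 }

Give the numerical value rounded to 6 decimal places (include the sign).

j₁+j₂−J=1  J+j₁−j₂=3  J−j₁+j₂=2  j₁+j₂+J+1=7
(j₁±m₁, j₂±m₂, J±M) = (3,1,1,2,3,2)
P² = 72/35
sum k=0..1:
  [0] +1/2 = 1/2
  [1] −1/12 = -1/12
S = 5/12
C² = P²·S² = 5/14 ; C = +0.597614

+√(5/14) = +0.597614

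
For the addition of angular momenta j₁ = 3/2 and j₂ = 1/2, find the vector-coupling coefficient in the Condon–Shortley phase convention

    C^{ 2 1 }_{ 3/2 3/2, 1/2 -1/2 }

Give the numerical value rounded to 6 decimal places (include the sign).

+√(1/4) ≈ +0.500000

j₁+j₂−J=0  J+j₁−j₂=3  J−j₁+j₂=1  j₁+j₂+J+1=5
(j₁±m₁, j₂±m₂, J±M) = (3,0,0,1,3,1)
P² = 9
sum k=0..0:
  [0] +1/6 = 1/6
S = 1/6
C² = P²·S² = 1/4 ; C = +0.500000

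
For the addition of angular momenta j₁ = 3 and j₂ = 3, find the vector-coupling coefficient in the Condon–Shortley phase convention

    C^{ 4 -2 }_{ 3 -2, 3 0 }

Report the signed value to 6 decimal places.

j₁+j₂−J=2  J+j₁−j₂=4  J−j₁+j₂=4  j₁+j₂+J+1=11
(j₁±m₁, j₂±m₂, J±M) = (1,5,3,3,2,6)
P² = 124416/77
sum k=1..2:
  [1] −1/96 = -1/96
  [2] +1/72 = 1/72
S = 1/288
C² = P²·S² = 3/154 ; C = +0.139573

+√(3/154) ≈ +0.139573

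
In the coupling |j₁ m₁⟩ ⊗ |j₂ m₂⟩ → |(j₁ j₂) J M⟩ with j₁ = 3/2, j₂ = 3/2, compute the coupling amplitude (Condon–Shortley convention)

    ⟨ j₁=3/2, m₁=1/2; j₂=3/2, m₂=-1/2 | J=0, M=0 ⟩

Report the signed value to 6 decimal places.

√[1·3!0!0!/4! · 2!1!1!2!0!0!] = √(1)
  +(−1)^1/∏(1,2,0,0,0,0)! = -1/2  (running -1/2)
⟨..|..⟩ = √(1)·(-1/2) = -0.500000

-0.500000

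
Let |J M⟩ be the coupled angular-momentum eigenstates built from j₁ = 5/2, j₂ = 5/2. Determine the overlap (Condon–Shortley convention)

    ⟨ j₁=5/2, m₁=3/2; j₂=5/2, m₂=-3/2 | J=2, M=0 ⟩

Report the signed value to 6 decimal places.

√[5·3!2!2!/8! · 4!1!1!4!2!2!] = √(48/7)
  +(−1)^0/∏(0,3,1,1,1,1)! = 1/6  (running 1/6)
  +(−1)^1/∏(1,2,0,0,2,2)! = -1/8  (running 1/24)
⟨..|..⟩ = √(48/7)·(1/24) = +0.109109

+0.109109  (= +√(1/84))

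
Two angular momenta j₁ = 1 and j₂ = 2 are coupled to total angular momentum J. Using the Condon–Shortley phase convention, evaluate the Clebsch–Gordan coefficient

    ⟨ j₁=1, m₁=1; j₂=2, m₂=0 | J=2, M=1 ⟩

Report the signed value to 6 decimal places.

triangle: 1!·1!·3!/6! = 6/720
(j±m)!: 2!·0!·2!·2!·3!·1! = 48
prefactor² = (2J+1)·Δ·N² = 2
  k=0: +1/(0!·1!·0!·2!·1!·1!) = 1/2
Σ = 1/2  ⇒  CG² = 2·1/2² = 1/2
CG = +√(1/2) = +0.707107

+√(1/2) = +0.707107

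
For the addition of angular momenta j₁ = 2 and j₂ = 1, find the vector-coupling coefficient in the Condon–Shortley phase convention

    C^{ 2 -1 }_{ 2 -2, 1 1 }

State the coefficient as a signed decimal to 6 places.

triangle: 1!·3!·1!/6! = 6/720
(j±m)!: 0!·4!·2!·0!·1!·3! = 288
prefactor² = (2J+1)·Δ·N² = 12
  k=1: −1/(1!·0!·3!·1!·0!·0!) = -1/6
Σ = -1/6  ⇒  CG² = 12·(-1/6)² = 1/3
CG = −√(1/3) = -0.577350

−√(1/3) ≈ -0.577350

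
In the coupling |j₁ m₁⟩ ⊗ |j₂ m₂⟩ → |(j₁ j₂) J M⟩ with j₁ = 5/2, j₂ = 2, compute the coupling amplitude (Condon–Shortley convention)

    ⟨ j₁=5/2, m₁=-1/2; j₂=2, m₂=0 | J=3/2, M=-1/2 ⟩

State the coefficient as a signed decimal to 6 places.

+0.239046

j₁+j₂−J=3  J+j₁−j₂=2  J−j₁+j₂=1  j₁+j₂+J+1=7
(j₁±m₁, j₂±m₂, J±M) = (2,3,2,2,1,2)
P² = 32/35
sum k=1..2:
  [1] −1/4 = -1/4
  [2] +1/2 = 1/2
S = 1/4
C² = P²·S² = 2/35 ; C = +0.239046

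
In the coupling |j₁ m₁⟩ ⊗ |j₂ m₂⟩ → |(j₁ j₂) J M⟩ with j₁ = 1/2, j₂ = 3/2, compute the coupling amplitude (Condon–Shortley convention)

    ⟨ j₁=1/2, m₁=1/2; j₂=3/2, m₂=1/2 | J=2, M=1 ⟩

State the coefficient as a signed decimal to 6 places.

+0.866025  (= +√(3/4))

triangle: 0!·1!·3!/5! = 6/120
(j±m)!: 1!·0!·2!·1!·3!·1! = 12
prefactor² = (2J+1)·Δ·N² = 3
  k=0: +1/(0!·0!·0!·2!·1!·1!) = 1/2
Σ = 1/2  ⇒  CG² = 3·1/2² = 3/4
CG = +√(3/4) = +0.866025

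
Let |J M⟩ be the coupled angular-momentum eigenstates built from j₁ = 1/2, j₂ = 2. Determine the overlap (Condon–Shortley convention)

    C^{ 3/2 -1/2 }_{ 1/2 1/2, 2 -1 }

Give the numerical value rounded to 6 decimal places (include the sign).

+0.774597  (= +√(3/5))

j₁+j₂−J=1  J+j₁−j₂=0  J−j₁+j₂=3  j₁+j₂+J+1=5
(j₁±m₁, j₂±m₂, J±M) = (1,0,1,3,1,2)
P² = 12/5
sum k=0..0:
  [0] +1/2 = 1/2
S = 1/2
C² = P²·S² = 3/5 ; C = +0.774597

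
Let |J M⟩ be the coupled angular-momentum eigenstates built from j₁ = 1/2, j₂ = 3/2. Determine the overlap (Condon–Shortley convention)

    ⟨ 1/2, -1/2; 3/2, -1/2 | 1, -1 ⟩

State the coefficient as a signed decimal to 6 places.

triangle: 1!·0!·2!/4! = 2/24
(j±m)!: 0!·1!·1!·2!·0!·2! = 4
prefactor² = (2J+1)·Δ·N² = 1
  k=1: −1/(1!·0!·0!·0!·0!·2!) = -1/2
Σ = -1/2  ⇒  CG² = 1·(-1/2)² = 1/4
CG = −√(1/4) = -0.500000

-0.500000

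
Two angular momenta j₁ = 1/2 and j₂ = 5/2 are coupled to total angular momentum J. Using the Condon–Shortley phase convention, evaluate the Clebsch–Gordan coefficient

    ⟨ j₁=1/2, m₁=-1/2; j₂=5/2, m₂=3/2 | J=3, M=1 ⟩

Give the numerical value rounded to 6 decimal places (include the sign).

+√(1/3) ≈ +0.577350

√[7·0!1!5!/7! · 0!1!4!1!4!2!] = √(192)
  +(−1)^0/∏(0,0,1,4,0,1)! = 1/24  (running 1/24)
⟨..|..⟩ = √(192)·(1/24) = +0.577350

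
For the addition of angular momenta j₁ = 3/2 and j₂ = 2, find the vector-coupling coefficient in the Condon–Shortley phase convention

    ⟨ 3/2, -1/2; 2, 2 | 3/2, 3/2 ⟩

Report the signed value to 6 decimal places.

+0.632456  (= +√(2/5))

√[4·2!1!2!/6! · 1!2!4!0!3!0!] = √(32/5)
  +(−1)^2/∏(2,0,0,2,1,0)! = 1/4  (running 1/4)
⟨..|..⟩ = √(32/5)·(1/4) = +0.632456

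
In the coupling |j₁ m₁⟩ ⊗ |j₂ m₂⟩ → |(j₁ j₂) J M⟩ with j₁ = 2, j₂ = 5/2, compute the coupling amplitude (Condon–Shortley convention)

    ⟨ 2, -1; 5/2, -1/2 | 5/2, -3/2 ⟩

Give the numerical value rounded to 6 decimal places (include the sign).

−√(6/35) ≈ -0.414039

√[6·2!2!3!/8! · 1!3!2!3!1!4!] = √(216/35)
  +(−1)^1/∏(1,1,2,1,0,2)! = -1/4  (running -1/4)
  +(−1)^2/∏(2,0,1,0,1,3)! = 1/12  (running -1/6)
⟨..|..⟩ = √(216/35)·(-1/6) = -0.414039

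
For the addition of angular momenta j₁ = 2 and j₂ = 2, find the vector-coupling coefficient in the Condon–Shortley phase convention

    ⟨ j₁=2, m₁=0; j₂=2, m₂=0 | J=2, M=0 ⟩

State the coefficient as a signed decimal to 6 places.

√[5·2!2!2!/7! · 2!2!2!2!2!2!] = √(32/63)
  +(−1)^0/∏(0,2,2,2,0,0)! = 1/8  (running 1/8)
  +(−1)^1/∏(1,1,1,1,1,1)! = -1  (running -7/8)
  +(−1)^2/∏(2,0,0,0,2,2)! = 1/8  (running -3/4)
⟨..|..⟩ = √(32/63)·(-3/4) = -0.534522

−√(2/7) ≈ -0.534522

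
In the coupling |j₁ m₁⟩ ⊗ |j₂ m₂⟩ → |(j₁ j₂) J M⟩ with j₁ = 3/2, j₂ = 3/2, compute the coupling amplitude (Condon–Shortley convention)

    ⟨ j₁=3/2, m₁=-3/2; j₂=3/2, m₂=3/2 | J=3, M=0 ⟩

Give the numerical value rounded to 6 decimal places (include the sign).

j₁+j₂−J=0  J+j₁−j₂=3  J−j₁+j₂=3  j₁+j₂+J+1=7
(j₁±m₁, j₂±m₂, J±M) = (0,3,3,0,3,3)
P² = 324/5
sum k=0..0:
  [0] +1/36 = 1/36
S = 1/36
C² = P²·S² = 1/20 ; C = +0.223607

+0.223607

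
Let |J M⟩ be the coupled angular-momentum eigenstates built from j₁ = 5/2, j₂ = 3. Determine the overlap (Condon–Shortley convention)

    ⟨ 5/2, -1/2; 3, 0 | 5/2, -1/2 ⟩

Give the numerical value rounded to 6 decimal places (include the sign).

+0.276026  (= +√(8/105))

√[6·3!2!3!/9! · 2!3!3!3!2!3!] = √(216/35)
  +(−1)^1/∏(1,2,2,2,0,1)! = -1/8  (running -1/8)
  +(−1)^2/∏(2,1,1,1,1,2)! = 1/4  (running 1/8)
  +(−1)^3/∏(3,0,0,0,2,3)! = -1/72  (running 1/9)
⟨..|..⟩ = √(216/35)·(1/9) = +0.276026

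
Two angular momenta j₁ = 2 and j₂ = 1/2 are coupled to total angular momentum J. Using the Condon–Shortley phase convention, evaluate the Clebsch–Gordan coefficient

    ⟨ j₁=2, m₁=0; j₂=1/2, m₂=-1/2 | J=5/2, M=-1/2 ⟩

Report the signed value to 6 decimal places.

+√(3/5) = +0.774597

√[6·0!4!1!/6! · 2!2!0!1!2!3!] = √(48/5)
  +(−1)^0/∏(0,0,2,0,2,1)! = 1/4  (running 1/4)
⟨..|..⟩ = √(48/5)·(1/4) = +0.774597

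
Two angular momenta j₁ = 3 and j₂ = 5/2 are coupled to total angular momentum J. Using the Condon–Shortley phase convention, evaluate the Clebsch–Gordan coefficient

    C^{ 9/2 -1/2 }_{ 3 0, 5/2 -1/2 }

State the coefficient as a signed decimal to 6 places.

√[10·1!5!4!/11! · 3!3!2!3!4!5!] = √(69120/77)
  +(−1)^0/∏(0,1,3,2,2,2)! = 1/48  (running 1/48)
  +(−1)^1/∏(1,0,2,1,3,3)! = -1/72  (running 1/144)
⟨..|..⟩ = √(69120/77)·(1/144) = +0.208063

+√(10/231) = +0.208063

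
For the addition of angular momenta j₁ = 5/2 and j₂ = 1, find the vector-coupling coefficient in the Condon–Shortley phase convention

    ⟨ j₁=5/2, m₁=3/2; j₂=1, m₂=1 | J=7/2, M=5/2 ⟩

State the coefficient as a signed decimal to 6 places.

j₁+j₂−J=0  J+j₁−j₂=5  J−j₁+j₂=2  j₁+j₂+J+1=8
(j₁±m₁, j₂±m₂, J±M) = (4,1,2,0,6,1)
P² = 11520/7
sum k=0..0:
  [0] +1/48 = 1/48
S = 1/48
C² = P²·S² = 5/7 ; C = +0.845154

+0.845154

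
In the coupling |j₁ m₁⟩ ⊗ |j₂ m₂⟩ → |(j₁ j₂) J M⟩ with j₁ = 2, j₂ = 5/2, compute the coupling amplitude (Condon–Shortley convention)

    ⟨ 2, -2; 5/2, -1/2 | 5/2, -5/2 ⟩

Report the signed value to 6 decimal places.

+√(3/14) ≈ +0.462910

j₁+j₂−J=2  J+j₁−j₂=2  J−j₁+j₂=3  j₁+j₂+J+1=8
(j₁±m₁, j₂±m₂, J±M) = (0,4,2,3,0,5)
P² = 864/7
sum k=2..2:
  [2] +1/24 = 1/24
S = 1/24
C² = P²·S² = 3/14 ; C = +0.462910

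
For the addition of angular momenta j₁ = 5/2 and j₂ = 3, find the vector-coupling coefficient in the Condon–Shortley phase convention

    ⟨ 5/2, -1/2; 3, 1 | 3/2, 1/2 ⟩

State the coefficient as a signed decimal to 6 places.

−√(1/105) ≈ -0.097590

j₁+j₂−J=4  J+j₁−j₂=1  J−j₁+j₂=2  j₁+j₂+J+1=8
(j₁±m₁, j₂±m₂, J±M) = (2,3,4,2,2,1)
P² = 192/35
sum k=2..3:
  [2] +1/8 = 1/8
  [3] −1/6 = -1/6
S = -1/24
C² = P²·S² = 1/105 ; C = -0.097590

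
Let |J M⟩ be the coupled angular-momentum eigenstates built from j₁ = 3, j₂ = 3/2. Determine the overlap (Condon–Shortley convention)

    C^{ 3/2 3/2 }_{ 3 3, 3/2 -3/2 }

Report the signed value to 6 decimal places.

+0.755929

triangle: 3!*3!*0!/7! = 36/5040
(j±m)!: 6!*0!*0!*3!*3!*0! = 25920
prefactor² = (2J+1)*Δ*N² = 5184/7
  k=0: +1/(0!*3!*0!*0!*3!*0!) = 1/36
Σ = 1/36  ⇒  CG² = 5184/7*1/36² = 4/7
CG = +√(4/7) = +0.755929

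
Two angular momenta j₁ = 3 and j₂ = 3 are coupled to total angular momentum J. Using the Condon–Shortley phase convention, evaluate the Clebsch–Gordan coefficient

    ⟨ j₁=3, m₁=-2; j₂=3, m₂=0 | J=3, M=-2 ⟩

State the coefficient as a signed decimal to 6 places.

triangle: 3!·3!·3!/10! = 216/3628800
(j±m)!: 1!·5!·3!·3!·1!·5! = 518400
prefactor² = (2J+1)·Δ·N² = 216
  k=2: +1/(2!·1!·3!·1!·0!·2!) = 1/24
  k=3: −1/(3!·0!·2!·0!·1!·3!) = -1/72
Σ = 1/36  ⇒  CG² = 216·1/36² = 1/6
CG = +√(1/6) = +0.408248

+√(1/6) = +0.408248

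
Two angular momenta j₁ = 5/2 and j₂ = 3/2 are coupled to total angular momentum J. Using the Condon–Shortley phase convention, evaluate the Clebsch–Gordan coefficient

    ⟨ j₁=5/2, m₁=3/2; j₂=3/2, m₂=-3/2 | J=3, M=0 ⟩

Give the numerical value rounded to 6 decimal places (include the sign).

triangle: 1!·4!·2!/8! = 48/40320
(j±m)!: 4!·1!·0!·3!·3!·3! = 5184
prefactor² = (2J+1)·Δ·N² = 216/5
  k=0: +1/(0!·1!·1!·0!·3!·2!) = 1/12
Σ = 1/12  ⇒  CG² = 216/5·1/12² = 3/10
CG = +√(3/10) = +0.547723

+0.547723  (= +√(3/10))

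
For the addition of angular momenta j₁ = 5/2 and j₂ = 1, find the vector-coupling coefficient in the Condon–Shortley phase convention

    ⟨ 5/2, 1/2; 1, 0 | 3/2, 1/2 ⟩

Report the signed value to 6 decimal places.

-0.632456

j₁+j₂−J=2  J+j₁−j₂=3  J−j₁+j₂=0  j₁+j₂+J+1=6
(j₁±m₁, j₂±m₂, J±M) = (3,2,1,1,2,1)
P² = 8/5
sum k=1..1:
  [1] −1/2 = -1/2
S = -1/2
C² = P²·S² = 2/5 ; C = -0.632456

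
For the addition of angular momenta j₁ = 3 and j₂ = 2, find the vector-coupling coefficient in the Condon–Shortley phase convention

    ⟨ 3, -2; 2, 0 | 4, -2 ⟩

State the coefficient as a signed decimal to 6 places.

-0.585540

j₁+j₂−J=1  J+j₁−j₂=5  J−j₁+j₂=3  j₁+j₂+J+1=10
(j₁±m₁, j₂±m₂, J±M) = (1,5,2,2,2,6)
P² = 8640/7
sum k=0..1:
  [0] +1/240 = 1/240
  [1] −1/48 = -1/48
S = -1/60
C² = P²·S² = 12/35 ; C = -0.585540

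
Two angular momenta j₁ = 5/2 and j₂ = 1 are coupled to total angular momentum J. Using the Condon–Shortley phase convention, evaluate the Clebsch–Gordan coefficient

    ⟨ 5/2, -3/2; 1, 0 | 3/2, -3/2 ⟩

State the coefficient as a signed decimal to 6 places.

triangle: 2!·3!·0!/6! = 12/720
(j±m)!: 1!·4!·1!·1!·0!·3! = 144
prefactor² = (2J+1)·Δ·N² = 48/5
  k=1: −1/(1!·1!·3!·0!·0!·0!) = -1/6
Σ = -1/6  ⇒  CG² = 48/5·(-1/6)² = 4/15
CG = −√(4/15) = -0.516398

-0.516398  (= −√(4/15))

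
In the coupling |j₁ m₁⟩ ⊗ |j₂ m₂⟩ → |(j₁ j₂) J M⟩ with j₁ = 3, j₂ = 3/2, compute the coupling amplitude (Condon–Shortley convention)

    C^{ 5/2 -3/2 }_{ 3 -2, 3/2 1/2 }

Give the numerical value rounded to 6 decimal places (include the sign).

+√(1/14) = +0.267261

triangle: 2!*4!*1!/8! = 48/40320
(j±m)!: 1!*5!*2!*1!*1!*4! = 5760
prefactor² = (2J+1)*Δ*N² = 288/7
  k=1: −1/(1!*1!*4!*1!*0!*0!) = -1/24
  k=2: +1/(2!*0!*3!*0!*1!*1!) = 1/12
Σ = 1/24  ⇒  CG² = 288/7*1/24² = 1/14
CG = +√(1/14) = +0.267261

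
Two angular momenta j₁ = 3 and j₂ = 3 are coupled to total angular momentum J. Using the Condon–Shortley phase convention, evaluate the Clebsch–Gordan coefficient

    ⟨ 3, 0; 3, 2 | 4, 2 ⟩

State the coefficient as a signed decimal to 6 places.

√[9·2!4!4!/11! · 3!3!5!1!6!2!] = √(124416/77)
  +(−1)^1/∏(1,1,2,4,2,0)! = -1/96  (running -1/96)
  +(−1)^2/∏(2,0,1,3,3,1)! = 1/72  (running 1/288)
⟨..|..⟩ = √(124416/77)·(1/288) = +0.139573

+√(3/154) = +0.139573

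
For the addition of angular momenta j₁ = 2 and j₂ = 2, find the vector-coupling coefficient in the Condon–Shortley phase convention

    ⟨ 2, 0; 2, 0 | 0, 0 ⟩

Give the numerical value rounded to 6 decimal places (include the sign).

j₁+j₂−J=4  J+j₁−j₂=0  J−j₁+j₂=0  j₁+j₂+J+1=5
(j₁±m₁, j₂±m₂, J±M) = (2,2,2,2,0,0)
P² = 16/5
sum k=2..2:
  [2] +1/4 = 1/4
S = 1/4
C² = P²·S² = 1/5 ; C = +0.447214

+0.447214  (= +√(1/5))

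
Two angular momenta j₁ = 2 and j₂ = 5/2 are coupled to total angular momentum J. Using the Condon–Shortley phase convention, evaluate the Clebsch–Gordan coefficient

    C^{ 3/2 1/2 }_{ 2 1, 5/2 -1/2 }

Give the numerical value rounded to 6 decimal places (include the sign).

−√(5/21) ≈ -0.487950

√[4·3!1!2!/7! · 3!1!2!3!2!1!] = √(48/35)
  +(−1)^0/∏(0,3,1,2,0,0)! = 1/12  (running 1/12)
  +(−1)^1/∏(1,2,0,1,1,1)! = -1/2  (running -5/12)
⟨..|..⟩ = √(48/35)·(-5/12) = -0.487950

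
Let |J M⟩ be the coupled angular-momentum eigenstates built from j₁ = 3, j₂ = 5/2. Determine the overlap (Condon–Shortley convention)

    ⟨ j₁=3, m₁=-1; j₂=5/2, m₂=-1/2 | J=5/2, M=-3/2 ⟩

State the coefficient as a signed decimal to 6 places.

+0.169031  (= +√(1/35))

√[6·3!3!2!/9! · 2!4!2!3!1!4!] = √(576/35)
  +(−1)^1/∏(1,2,3,1,0,1)! = -1/12  (running -1/12)
  +(−1)^2/∏(2,1,2,0,1,2)! = 1/8  (running 1/24)
⟨..|..⟩ = √(576/35)·(1/24) = +0.169031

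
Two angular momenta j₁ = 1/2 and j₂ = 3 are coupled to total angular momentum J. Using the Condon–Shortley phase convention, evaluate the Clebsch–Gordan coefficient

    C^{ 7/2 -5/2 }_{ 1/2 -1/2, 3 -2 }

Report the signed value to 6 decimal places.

+√(6/7) ≈ +0.925820

triangle: 0!×1!×6!/8! = 720/40320
(j±m)!: 0!×1!×1!×5!×1!×6! = 86400
prefactor² = (2J+1)×Δ×N² = 86400/7
  k=0: +1/(0!×0!×1!×1!×0!×5!) = 1/120
Σ = 1/120  ⇒  CG² = 86400/7×1/120² = 6/7
CG = +√(6/7) = +0.925820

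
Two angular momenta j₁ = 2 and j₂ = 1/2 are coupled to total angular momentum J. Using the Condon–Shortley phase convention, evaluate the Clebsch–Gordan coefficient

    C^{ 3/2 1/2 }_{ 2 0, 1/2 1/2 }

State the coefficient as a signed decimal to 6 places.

√[4·1!3!0!/5! · 2!2!1!0!2!1!] = √(8/5)
  +(−1)^1/∏(1,0,1,0,2,0)! = -1/2  (running -1/2)
⟨..|..⟩ = √(8/5)·(-1/2) = -0.632456

-0.632456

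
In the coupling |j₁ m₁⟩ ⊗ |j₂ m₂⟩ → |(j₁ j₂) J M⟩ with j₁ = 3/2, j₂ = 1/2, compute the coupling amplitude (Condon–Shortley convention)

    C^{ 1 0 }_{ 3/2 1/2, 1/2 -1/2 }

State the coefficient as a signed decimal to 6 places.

triangle: 1!×2!×0!/4! = 2/24
(j±m)!: 2!×1!×0!×1!×1!×1! = 2
prefactor² = (2J+1)×Δ×N² = 1/2
  k=0: +1/(0!×1!×1!×0!×1!×0!) = 1
Σ = 1  ⇒  CG² = 1/2×1² = 1/2
CG = +√(1/2) = +0.707107

+0.707107  (= +√(1/2))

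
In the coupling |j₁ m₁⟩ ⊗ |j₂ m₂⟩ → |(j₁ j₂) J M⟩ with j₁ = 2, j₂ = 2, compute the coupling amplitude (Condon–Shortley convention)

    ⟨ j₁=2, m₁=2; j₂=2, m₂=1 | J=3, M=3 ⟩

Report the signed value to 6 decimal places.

+√(1/2) ≈ +0.707107

triangle: 1!×3!×3!/8! = 36/40320
(j±m)!: 4!×0!×3!×1!×6!×0! = 103680
prefactor² = (2J+1)×Δ×N² = 648
  k=0: +1/(0!×1!×0!×3!×3!×0!) = 1/36
Σ = 1/36  ⇒  CG² = 648×1/36² = 1/2
CG = +√(1/2) = +0.707107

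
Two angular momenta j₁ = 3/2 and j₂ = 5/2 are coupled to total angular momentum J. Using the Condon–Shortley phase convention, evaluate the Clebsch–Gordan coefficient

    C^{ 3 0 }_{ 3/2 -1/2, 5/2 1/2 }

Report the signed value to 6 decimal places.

j₁+j₂−J=1  J+j₁−j₂=2  J−j₁+j₂=4  j₁+j₂+J+1=8
(j₁±m₁, j₂±m₂, J±M) = (1,2,3,2,3,3)
P² = 36/5
sum k=0..1:
  [0] +1/12 = 1/12
  [1] −1/4 = -1/4
S = -1/6
C² = P²·S² = 1/5 ; C = -0.447214

-0.447214  (= −√(1/5))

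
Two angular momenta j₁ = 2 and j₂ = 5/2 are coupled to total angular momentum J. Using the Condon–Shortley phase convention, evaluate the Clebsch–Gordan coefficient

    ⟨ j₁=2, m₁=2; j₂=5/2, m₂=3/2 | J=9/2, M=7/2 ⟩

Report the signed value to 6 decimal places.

√[10·0!4!5!/10! · 4!0!4!1!8!1!] = √(184320)
  +(−1)^0/∏(0,0,0,4,4,1)! = 1/576  (running 1/576)
⟨..|..⟩ = √(184320)·(1/576) = +0.745356

+√(5/9) ≈ +0.745356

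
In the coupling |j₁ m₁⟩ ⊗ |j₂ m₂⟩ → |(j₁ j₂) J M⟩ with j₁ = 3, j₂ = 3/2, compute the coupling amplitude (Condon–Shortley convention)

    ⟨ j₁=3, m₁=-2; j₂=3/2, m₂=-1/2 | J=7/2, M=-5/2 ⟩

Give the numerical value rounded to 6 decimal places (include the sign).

−√(1/7) ≈ -0.377964

√[8·1!5!2!/9! · 1!5!1!2!1!6!] = √(6400/7)
  +(−1)^0/∏(0,1,5,1,0,1)! = 1/120  (running 1/120)
  +(−1)^1/∏(1,0,4,0,1,2)! = -1/48  (running -1/80)
⟨..|..⟩ = √(6400/7)·(-1/80) = -0.377964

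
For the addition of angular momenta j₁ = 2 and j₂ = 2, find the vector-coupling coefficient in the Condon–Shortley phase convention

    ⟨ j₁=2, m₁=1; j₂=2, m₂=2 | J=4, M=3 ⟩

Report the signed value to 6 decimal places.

+√(1/2) = +0.707107

√[9·0!4!4!/9! · 3!1!4!0!7!1!] = √(10368)
  +(−1)^0/∏(0,0,1,4,3,0)! = 1/144  (running 1/144)
⟨..|..⟩ = √(10368)·(1/144) = +0.707107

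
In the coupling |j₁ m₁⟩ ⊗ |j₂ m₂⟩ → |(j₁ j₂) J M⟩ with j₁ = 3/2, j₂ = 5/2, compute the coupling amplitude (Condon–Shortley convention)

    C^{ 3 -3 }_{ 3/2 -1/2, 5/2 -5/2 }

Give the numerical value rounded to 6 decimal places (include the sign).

+0.790569

√[7·1!2!4!/8! · 1!2!0!5!0!6!] = √(1440)
  +(−1)^0/∏(0,1,2,0,0,4)! = 1/48  (running 1/48)
⟨..|..⟩ = √(1440)·(1/48) = +0.790569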